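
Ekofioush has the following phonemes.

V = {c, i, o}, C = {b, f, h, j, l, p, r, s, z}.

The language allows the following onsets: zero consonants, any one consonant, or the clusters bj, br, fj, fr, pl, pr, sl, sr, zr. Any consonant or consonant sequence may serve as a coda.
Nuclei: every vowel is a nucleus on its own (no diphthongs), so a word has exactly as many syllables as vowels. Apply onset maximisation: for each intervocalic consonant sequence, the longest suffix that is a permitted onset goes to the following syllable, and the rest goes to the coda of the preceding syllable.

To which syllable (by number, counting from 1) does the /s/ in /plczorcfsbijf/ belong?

3

Nuclei (vowels): c, o, c, i → 4 syllables.
V1 /c/ – V2 /o/: /z/ → onset of the next syllable (single consonants are always licit onsets).
V2 /o/ – V3 /c/: just /r/ — single C goes to the following onset.
V3 /c/ – V4 /i/: /fsb/ splits as /fs/ + /b/ (/b/ is the longest suffix that is a licit onset).
So the parse is plc.zo.rcfs.bijf.
The /s/ is in the coda of syllable 3 (/rcfs/).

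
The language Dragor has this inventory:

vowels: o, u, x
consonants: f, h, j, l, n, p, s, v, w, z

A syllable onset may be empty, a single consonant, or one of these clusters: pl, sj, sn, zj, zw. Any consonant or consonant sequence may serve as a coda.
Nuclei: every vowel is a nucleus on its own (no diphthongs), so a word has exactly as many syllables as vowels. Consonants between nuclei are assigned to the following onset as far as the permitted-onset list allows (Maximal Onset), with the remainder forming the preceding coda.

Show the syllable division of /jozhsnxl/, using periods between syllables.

jozh.snxl

The vowels are o, x — 2 nuclei, so 2 syllables.
/o…x/ gap (V1→V2): /zhsn/ splits as /zh/ + /sn/ (/sn/ is the longest suffix that is a licit onset).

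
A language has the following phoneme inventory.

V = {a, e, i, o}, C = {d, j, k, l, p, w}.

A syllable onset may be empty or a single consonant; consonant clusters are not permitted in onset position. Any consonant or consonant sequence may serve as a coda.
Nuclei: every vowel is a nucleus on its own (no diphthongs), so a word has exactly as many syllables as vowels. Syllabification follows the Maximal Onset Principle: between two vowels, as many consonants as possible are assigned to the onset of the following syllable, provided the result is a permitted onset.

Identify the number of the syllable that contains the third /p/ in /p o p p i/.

Vowels present: o, i; each is a nucleus, giving 2 syllables.
σ1/σ2 boundary: cluster /pp/ — the longest permitted-onset suffix is /p/; onset = /p/, preceding coda = /p/.
So the parse is pop.pi.
The third /p/ is in the onset of syllable 2 (/pi/).

2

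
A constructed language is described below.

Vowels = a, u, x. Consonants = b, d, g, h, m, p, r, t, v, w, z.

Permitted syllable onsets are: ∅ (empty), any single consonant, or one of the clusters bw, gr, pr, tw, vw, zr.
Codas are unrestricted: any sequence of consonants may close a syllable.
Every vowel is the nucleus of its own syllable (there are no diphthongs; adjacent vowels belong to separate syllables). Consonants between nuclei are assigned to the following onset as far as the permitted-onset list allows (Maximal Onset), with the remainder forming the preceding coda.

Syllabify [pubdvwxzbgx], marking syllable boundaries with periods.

The vowels are u, x, x — 3 nuclei, so 3 syllables.
V1 /u/ – V2 /x/: /bdvw/; trying suffixes from longest down, /vw/ is the first permitted one, so coda /bd/ | onset /vw/.
V2 /x/ – V3 /x/: /zbg/ — longest licit onset from the right is /g/, leaving /zb/ as coda.

pubd.vwxzb.gx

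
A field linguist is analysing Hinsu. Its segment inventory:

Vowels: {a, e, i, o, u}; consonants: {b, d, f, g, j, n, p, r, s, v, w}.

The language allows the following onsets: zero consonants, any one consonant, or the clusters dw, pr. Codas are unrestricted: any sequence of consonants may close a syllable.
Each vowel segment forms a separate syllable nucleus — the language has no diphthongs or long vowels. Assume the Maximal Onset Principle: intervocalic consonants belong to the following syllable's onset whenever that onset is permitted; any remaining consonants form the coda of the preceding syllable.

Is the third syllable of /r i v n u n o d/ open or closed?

Vowels present: i, u, o; each is a nucleus, giving 3 syllables.
/i…u/ gap (V1→V2): cluster /vn/ — the longest permitted-onset suffix is /n/; onset = /n/, preceding coda = /v/.
/u…o/ gap (V2→V3): /n/ → onset of the next syllable (single consonants are always licit onsets).
Syllabification: riv.nu.nod.
Syllable 3 is /nod/ with coda /d/, so it is closed.

closed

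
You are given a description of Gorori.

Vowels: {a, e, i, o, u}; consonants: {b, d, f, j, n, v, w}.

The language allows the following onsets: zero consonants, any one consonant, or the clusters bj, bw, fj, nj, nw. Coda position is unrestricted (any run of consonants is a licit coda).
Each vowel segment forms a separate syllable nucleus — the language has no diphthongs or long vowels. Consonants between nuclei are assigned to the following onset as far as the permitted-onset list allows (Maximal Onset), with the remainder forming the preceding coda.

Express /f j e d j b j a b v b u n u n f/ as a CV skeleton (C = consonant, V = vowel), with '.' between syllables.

The vowels are e, a, u, u — 4 nuclei, so 4 syllables.
σ1/σ2 boundary: /djbj/; trying suffixes from longest down, /bj/ is the first permitted one, so coda /dj/ | onset /bj/.
σ2/σ3 boundary: cluster /bvb/ — the longest permitted-onset suffix is /b/; onset = /b/, preceding coda = /bv/.
σ3/σ4 boundary: /n/ → onset of the next syllable (single consonants are always licit onsets).
Syllabification: fjedj.bjabv.bu.nunf.
Mapping each syllable to C/V: /fjedj/ → CCVCC, /bjabv/ → CCVCC, /bu/ → CV, /nunf/ → CVCC.

CCVCC.CCVCC.CV.CVCC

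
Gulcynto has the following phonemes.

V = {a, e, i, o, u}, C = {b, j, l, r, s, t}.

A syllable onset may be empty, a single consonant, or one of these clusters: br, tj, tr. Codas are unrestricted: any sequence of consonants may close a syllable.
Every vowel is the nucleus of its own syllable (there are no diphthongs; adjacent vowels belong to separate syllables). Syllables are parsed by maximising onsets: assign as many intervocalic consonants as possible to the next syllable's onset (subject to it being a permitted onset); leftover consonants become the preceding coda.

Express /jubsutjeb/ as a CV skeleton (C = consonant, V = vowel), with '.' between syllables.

The vowels are u, u, e — 3 nuclei, so 3 syllables.
σ1/σ2 boundary: /bs/ splits as /b/ + /s/ (/s/ is the longest suffix that is a licit onset).
σ2/σ3 boundary: /tj/ — entire cluster is a permitted onset → onset /tj/, coda ∅.
Result: jub.su.tjeb.
Mapping each syllable to C/V: /jub/ → CVC, /su/ → CV, /tjeb/ → CCVC.

CVC.CV.CCVC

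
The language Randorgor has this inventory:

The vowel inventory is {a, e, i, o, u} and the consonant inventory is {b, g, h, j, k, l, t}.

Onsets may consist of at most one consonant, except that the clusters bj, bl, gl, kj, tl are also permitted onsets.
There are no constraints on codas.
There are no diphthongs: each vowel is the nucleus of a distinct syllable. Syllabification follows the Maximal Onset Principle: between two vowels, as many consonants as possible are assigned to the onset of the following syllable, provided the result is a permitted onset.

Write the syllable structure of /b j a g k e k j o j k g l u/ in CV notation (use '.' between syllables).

CCVC.CV.CCVCC.CCV

The vowels are a, e, o, u — 4 nuclei, so 4 syllables.
/a…e/ gap (V1→V2): /gk/; trying suffixes from longest down, /k/ is the first permitted one, so coda /g/ | onset /k/.
/e…o/ gap (V2→V3): /kj/ is a licit onset in full, so it all attaches to the next syllable.
/o…u/ gap (V3→V4): cluster /jkgl/ — the longest permitted-onset suffix is /gl/; onset = /gl/, preceding coda = /jk/.
So the parse is bjag.ke.kjojk.glu.
Mapping each syllable to C/V: /bjag/ → CCVC, /ke/ → CV, /kjojk/ → CCVCC, /glu/ → CCV.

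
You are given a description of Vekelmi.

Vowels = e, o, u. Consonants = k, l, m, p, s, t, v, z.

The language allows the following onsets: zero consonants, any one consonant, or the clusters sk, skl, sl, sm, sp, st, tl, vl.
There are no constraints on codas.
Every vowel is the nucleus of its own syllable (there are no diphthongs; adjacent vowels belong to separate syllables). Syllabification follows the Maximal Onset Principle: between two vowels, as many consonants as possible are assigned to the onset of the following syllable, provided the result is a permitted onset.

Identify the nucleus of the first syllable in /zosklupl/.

The vowels are o, u — 2 nuclei, so 2 syllables.
The first nucleus (vowel 1 from the left) is /o/.

o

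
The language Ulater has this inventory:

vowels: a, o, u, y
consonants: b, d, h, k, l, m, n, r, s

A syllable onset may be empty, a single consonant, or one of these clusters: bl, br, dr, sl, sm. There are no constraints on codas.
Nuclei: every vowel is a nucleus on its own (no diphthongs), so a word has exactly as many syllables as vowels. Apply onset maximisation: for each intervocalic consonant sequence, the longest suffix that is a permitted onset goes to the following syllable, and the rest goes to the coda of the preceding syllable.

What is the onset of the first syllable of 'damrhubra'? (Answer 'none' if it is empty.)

Vowels present: a, u, a; each is a nucleus, giving 3 syllables.
Between /a/ (V1) and /u/ (V2): /mrh/; trying suffixes from longest down, /h/ is the first permitted one, so coda /mr/ | onset /h/.
Between /u/ (V2) and /a/ (V3): /br/ is a licit onset in full, so it all attaches to the next syllable.
Putting it together: damr.hu.bra.
Syllable 1 is /damr/: onset /d/, nucleus /a/, coda /mr/.

d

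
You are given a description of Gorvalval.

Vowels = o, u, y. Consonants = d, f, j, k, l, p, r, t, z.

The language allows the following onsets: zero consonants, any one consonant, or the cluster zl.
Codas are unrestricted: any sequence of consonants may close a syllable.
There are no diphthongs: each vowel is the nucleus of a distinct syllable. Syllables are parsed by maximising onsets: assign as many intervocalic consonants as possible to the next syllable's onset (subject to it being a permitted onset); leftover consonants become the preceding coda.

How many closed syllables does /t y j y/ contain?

0

Vowels present: y, y; each is a nucleus, giving 2 syllables.
/y…y/ gap (V1→V2): /j/ is a single consonant, so it becomes the next onset.
Result: ty.jy.
Classifying each syllable: /ty/ (open), /jy/ (open).
Closed syllables: 0.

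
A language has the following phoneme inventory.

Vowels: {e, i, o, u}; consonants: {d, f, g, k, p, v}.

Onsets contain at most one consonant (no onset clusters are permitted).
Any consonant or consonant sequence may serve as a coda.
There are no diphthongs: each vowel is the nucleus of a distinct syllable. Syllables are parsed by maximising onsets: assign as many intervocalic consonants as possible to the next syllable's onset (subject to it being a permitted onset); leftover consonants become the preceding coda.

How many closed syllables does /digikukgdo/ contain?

The vowels are i, i, u, o — 4 nuclei, so 4 syllables.
Between /i/ (V1) and /i/ (V2): /g/ is a single consonant, so it becomes the next onset.
Between /i/ (V2) and /u/ (V3): /k/ is a single consonant, so it becomes the next onset.
Between /u/ (V3) and /o/ (V4): /kgd/ — longest licit onset from the right is /d/, leaving /kg/ as coda.
Result: di.gi.kukg.do.
Classifying each syllable: /di/ (open), /gi/ (open), /kukg/ (closed), /do/ (open).
Closed syllables: 1.

1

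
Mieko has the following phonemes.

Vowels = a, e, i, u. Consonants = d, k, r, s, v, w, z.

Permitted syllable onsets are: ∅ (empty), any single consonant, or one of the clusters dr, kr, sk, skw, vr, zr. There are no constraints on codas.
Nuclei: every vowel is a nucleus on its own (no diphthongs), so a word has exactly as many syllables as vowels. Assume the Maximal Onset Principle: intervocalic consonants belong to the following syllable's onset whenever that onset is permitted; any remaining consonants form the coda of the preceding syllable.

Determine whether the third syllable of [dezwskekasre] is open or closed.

Nuclei (vowels): e, e, a, e → 4 syllables.
/e…e/ gap (V1→V2): /zwsk/; trying suffixes from longest down, /sk/ is the first permitted one, so coda /zw/ | onset /sk/.
/e…a/ gap (V2→V3): /k/ is a single consonant, so it becomes the next onset.
/a…e/ gap (V3→V4): /sr/; trying suffixes from longest down, /r/ is the first permitted one, so coda /s/ | onset /r/.
Syllabification: dezw.ske.kas.re.
Syllable 3 is /kas/ with coda /s/, so it is closed.

closed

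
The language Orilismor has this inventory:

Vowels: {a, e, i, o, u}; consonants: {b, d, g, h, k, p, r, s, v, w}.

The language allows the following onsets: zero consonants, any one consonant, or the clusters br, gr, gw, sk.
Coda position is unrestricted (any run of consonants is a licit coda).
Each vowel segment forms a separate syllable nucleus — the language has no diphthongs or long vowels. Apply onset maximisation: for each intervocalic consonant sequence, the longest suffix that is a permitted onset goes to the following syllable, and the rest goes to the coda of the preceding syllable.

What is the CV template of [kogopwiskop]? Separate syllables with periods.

CV.CVC.CV.CCVC

The vowels are o, o, i, o — 4 nuclei, so 4 syllables.
/o…o/ gap (V1→V2): /g/ → onset of the next syllable (single consonants are always licit onsets).
/o…i/ gap (V2→V3): /pw/ splits as /p/ + /w/ (/w/ is the longest suffix that is a licit onset).
/i…o/ gap (V3→V4): cluster /sk/ — /sk/ is itself a permitted onset, so the whole cluster goes right; preceding coda = ∅.
Syllabification: ko.gop.wi.skop.
Mapping each syllable to C/V: /ko/ → CV, /gop/ → CVC, /wi/ → CV, /skop/ → CCVC.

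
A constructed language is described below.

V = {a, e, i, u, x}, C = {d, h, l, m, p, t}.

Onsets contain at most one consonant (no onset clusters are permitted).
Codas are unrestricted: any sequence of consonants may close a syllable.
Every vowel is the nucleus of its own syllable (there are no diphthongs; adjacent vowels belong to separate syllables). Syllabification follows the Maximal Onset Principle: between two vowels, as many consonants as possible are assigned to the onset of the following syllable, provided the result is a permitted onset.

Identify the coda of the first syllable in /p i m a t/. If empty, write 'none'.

none

The vowels are i, a — 2 nuclei, so 2 syllables.
/i…a/ gap (V1→V2): /m/ is a single consonant, so it becomes the next onset.
Syllabification: pi.mat.
Syllable 1 is /pi/: onset /p/, nucleus /i/, coda ∅.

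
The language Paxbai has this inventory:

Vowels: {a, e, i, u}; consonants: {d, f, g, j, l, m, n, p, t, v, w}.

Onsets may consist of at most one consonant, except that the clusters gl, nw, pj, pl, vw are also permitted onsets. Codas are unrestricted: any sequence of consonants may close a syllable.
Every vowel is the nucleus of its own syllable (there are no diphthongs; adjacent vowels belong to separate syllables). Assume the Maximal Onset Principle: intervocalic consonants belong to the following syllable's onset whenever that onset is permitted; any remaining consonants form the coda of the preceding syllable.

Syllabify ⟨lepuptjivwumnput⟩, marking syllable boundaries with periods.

Nuclei (vowels): e, u, i, u, u → 5 syllables.
V1 /e/ – V2 /u/: just /p/ — single C goes to the following onset.
V2 /u/ – V3 /i/: /ptj/ splits as /pt/ + /j/ (/j/ is the longest suffix that is a licit onset).
V3 /i/ – V4 /u/: /vw/ is a licit onset in full, so it all attaches to the next syllable.
V4 /u/ – V5 /u/: /mnp/ splits as /mn/ + /p/ (/p/ is the longest suffix that is a licit onset).

le.pupt.ji.vwumn.put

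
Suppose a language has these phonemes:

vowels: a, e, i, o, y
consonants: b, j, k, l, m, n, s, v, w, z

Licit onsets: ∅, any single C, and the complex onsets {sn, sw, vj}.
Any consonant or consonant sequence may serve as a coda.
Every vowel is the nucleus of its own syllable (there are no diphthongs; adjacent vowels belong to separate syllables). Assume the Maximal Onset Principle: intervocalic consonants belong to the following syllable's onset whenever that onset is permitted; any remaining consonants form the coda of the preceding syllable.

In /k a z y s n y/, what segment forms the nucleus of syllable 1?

a

Nuclei (vowels): a, y, y → 3 syllables.
The first nucleus (vowel 1 from the left) is /a/.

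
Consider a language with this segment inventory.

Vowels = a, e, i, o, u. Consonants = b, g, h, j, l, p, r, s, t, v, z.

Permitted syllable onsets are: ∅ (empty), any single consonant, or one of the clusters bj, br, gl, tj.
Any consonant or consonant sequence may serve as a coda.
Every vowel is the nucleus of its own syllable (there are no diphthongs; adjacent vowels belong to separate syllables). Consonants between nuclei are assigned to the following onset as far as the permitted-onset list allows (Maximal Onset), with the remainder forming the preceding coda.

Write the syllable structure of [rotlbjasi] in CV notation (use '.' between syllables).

CVCC.CCV.CV

The vowels are o, a, i — 3 nuclei, so 3 syllables.
σ1/σ2 boundary: cluster /tlbj/ — the longest permitted-onset suffix is /bj/; onset = /bj/, preceding coda = /tl/.
σ2/σ3 boundary: just /s/ — single C goes to the following onset.
So the parse is rotl.bja.si.
Mapping each syllable to C/V: /rotl/ → CVCC, /bja/ → CCV, /si/ → CV.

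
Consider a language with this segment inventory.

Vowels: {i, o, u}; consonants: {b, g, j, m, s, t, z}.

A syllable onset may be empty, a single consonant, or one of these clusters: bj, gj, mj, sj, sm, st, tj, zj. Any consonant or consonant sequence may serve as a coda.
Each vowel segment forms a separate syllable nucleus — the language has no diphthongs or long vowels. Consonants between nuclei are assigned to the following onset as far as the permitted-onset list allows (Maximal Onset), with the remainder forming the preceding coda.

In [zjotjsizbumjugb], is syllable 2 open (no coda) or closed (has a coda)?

closed

The vowels are o, i, u, u — 4 nuclei, so 4 syllables.
σ1/σ2 boundary: /tjs/ splits as /tj/ + /s/ (/s/ is the longest suffix that is a licit onset).
σ2/σ3 boundary: cluster /zb/ — the longest permitted-onset suffix is /b/; onset = /b/, preceding coda = /z/.
σ3/σ4 boundary: cluster /mj/ — /mj/ is itself a permitted onset, so the whole cluster goes right; preceding coda = ∅.
Result: zjotj.siz.bu.mjugb.
Syllable 2 is /siz/ with coda /z/, so it is closed.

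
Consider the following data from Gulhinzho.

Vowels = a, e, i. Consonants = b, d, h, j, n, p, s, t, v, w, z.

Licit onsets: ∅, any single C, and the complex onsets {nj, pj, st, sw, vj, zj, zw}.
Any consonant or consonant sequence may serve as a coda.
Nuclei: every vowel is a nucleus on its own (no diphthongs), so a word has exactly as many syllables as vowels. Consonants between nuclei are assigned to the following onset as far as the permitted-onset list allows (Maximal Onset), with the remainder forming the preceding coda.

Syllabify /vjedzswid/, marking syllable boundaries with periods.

The vowels are e, i — 2 nuclei, so 2 syllables.
σ1/σ2 boundary: /dzsw/ splits as /dz/ + /sw/ (/sw/ is the longest suffix that is a licit onset).

vjedz.swid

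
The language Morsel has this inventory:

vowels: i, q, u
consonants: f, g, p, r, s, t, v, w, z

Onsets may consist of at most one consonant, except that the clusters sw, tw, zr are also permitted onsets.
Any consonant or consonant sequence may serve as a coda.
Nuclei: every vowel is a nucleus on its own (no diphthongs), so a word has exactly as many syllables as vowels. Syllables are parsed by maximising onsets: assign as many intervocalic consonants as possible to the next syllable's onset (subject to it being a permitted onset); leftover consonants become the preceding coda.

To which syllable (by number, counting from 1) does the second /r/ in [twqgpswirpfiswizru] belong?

5

Vowels present: q, i, i, i, u; each is a nucleus, giving 5 syllables.
Between /q/ (V1) and /i/ (V2): /gpsw/; trying suffixes from longest down, /sw/ is the first permitted one, so coda /gp/ | onset /sw/.
Between /i/ (V2) and /i/ (V3): /rpf/ splits as /rp/ + /f/ (/f/ is the longest suffix that is a licit onset).
Between /i/ (V3) and /i/ (V4): cluster /sw/ — /sw/ is itself a permitted onset, so the whole cluster goes right; preceding coda = ∅.
Between /i/ (V4) and /u/ (V5): /zr/ is a licit onset in full, so it all attaches to the next syllable.
Result: twqgp.swirp.fi.swi.zru.
The second /r/ is in the onset of syllable 5 (/zru/).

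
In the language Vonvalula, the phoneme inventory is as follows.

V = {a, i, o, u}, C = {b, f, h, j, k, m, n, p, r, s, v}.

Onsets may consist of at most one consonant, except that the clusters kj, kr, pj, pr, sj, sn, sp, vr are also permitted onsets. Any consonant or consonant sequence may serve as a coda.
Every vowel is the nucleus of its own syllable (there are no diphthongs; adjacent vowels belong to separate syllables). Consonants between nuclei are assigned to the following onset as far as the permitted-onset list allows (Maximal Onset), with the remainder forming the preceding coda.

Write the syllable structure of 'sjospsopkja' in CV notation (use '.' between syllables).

CCVCC.CVC.CCV

Vowels present: o, o, a; each is a nucleus, giving 3 syllables.
/o…o/ gap (V1→V2): /sps/; trying suffixes from longest down, /s/ is the first permitted one, so coda /sp/ | onset /s/.
/o…a/ gap (V2→V3): /pkj/; trying suffixes from longest down, /kj/ is the first permitted one, so coda /p/ | onset /kj/.
Syllabification: sjosp.sop.kja.
Mapping each syllable to C/V: /sjosp/ → CCVCC, /sop/ → CVC, /kja/ → CCV.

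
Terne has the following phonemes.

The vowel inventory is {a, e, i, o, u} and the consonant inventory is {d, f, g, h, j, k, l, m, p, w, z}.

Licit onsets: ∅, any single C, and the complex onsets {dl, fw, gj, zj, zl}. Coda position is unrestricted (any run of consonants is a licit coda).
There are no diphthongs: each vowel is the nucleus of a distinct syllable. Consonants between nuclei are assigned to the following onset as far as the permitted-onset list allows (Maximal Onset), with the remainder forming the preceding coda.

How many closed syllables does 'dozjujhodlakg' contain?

The vowels are o, u, o, a — 4 nuclei, so 4 syllables.
V1 /o/ – V2 /u/: cluster /zj/ — /zj/ is itself a permitted onset, so the whole cluster goes right; preceding coda = ∅.
V2 /u/ – V3 /o/: /jh/ — longest licit onset from the right is /h/, leaving /j/ as coda.
V3 /o/ – V4 /a/: cluster /dl/ — /dl/ is itself a permitted onset, so the whole cluster goes right; preceding coda = ∅.
Result: do.zjuj.ho.dlakg.
Classifying each syllable: /do/ (open), /zjuj/ (closed), /ho/ (open), /dlakg/ (closed).
Closed syllables: 2.

2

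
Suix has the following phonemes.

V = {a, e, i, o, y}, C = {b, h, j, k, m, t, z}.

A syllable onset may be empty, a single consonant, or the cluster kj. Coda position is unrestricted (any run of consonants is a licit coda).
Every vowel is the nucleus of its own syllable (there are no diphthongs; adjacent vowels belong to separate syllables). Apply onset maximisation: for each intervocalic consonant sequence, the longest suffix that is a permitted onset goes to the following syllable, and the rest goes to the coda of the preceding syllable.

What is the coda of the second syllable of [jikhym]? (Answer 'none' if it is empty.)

Nuclei (vowels): i, y → 2 syllables.
σ1/σ2 boundary: /kh/ splits as /k/ + /h/ (/h/ is the longest suffix that is a licit onset).
Putting it together: jik.hym.
Syllable 2 is /hym/: onset /h/, nucleus /y/, coda /m/.

m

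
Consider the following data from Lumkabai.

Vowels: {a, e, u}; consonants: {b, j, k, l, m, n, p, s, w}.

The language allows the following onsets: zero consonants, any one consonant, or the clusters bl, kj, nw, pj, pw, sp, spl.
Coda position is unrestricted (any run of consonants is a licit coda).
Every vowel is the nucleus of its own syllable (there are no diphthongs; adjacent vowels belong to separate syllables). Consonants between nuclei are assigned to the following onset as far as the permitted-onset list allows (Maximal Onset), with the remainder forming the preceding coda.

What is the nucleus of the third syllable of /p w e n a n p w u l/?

Nuclei (vowels): e, a, u → 3 syllables.
The third nucleus (vowel 3 from the left) is /u/.

u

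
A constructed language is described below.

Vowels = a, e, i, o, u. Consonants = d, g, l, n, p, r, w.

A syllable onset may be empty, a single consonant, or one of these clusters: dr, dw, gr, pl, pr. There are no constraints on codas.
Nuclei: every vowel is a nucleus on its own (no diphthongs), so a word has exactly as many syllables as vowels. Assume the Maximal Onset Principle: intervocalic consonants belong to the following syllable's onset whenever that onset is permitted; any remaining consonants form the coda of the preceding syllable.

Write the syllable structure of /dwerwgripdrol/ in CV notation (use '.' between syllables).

Nuclei (vowels): e, i, o → 3 syllables.
V1 /e/ – V2 /i/: /rwgr/ splits as /rw/ + /gr/ (/gr/ is the longest suffix that is a licit onset).
V2 /i/ – V3 /o/: /pdr/ splits as /p/ + /dr/ (/dr/ is the longest suffix that is a licit onset).
Syllabification: dwerw.grip.drol.
Mapping each syllable to C/V: /dwerw/ → CCVCC, /grip/ → CCVC, /drol/ → CCVC.

CCVCC.CCVC.CCVC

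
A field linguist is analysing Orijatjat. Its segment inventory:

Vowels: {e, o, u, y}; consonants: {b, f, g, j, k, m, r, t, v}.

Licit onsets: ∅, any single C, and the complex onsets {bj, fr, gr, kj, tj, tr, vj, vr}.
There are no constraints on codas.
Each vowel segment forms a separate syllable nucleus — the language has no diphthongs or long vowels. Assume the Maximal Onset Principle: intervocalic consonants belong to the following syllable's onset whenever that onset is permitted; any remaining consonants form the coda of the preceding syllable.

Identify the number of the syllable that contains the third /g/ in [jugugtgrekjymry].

Vowels present: u, u, e, y, y; each is a nucleus, giving 5 syllables.
Between /u/ (V1) and /u/ (V2): /g/ is a single consonant, so it becomes the next onset.
Between /u/ (V2) and /e/ (V3): cluster /gtgr/ — the longest permitted-onset suffix is /gr/; onset = /gr/, preceding coda = /gt/.
Between /e/ (V3) and /y/ (V4): /kj/ is a licit onset in full, so it all attaches to the next syllable.
Between /y/ (V4) and /y/ (V5): /mr/ splits as /m/ + /r/ (/r/ is the longest suffix that is a licit onset).
Syllabification: ju.gugt.gre.kjym.ry.
The third /g/ is in the onset of syllable 3 (/gre/).

3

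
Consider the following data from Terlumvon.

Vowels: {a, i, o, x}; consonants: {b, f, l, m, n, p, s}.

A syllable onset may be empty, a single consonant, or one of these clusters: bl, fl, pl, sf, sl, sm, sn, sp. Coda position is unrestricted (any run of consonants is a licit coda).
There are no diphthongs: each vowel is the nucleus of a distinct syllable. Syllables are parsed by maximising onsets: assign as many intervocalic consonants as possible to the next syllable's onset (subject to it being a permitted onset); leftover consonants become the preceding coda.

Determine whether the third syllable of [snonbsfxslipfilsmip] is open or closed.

closed

The vowels are o, x, i, i, i — 5 nuclei, so 5 syllables.
σ1/σ2 boundary: /nbsf/; trying suffixes from longest down, /sf/ is the first permitted one, so coda /nb/ | onset /sf/.
σ2/σ3 boundary: /sl/ — entire cluster is a permitted onset → onset /sl/, coda ∅.
σ3/σ4 boundary: /pf/ — longest licit onset from the right is /f/, leaving /p/ as coda.
σ4/σ5 boundary: /lsm/; trying suffixes from longest down, /sm/ is the first permitted one, so coda /l/ | onset /sm/.
Syllabification: snonb.sfx.slip.fil.smip.
Syllable 3 is /slip/ with coda /p/, so it is closed.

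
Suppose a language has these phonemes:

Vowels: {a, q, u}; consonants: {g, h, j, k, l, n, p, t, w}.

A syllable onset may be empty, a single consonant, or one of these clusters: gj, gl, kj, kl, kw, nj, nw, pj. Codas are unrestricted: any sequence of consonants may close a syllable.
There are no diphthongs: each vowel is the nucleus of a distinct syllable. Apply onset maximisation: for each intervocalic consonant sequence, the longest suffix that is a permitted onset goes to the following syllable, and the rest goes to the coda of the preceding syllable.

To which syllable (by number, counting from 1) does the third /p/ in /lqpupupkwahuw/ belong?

The vowels are q, u, u, a, u — 5 nuclei, so 5 syllables.
Between /q/ (V1) and /u/ (V2): just /p/ — single C goes to the following onset.
Between /u/ (V2) and /u/ (V3): just /p/ — single C goes to the following onset.
Between /u/ (V3) and /a/ (V4): cluster /pkw/ — the longest permitted-onset suffix is /kw/; onset = /kw/, preceding coda = /p/.
Between /a/ (V4) and /u/ (V5): /h/ is a single consonant, so it becomes the next onset.
Putting it together: lq.pu.pup.kwa.huw.
The third /p/ is in the coda of syllable 3 (/pup/).

3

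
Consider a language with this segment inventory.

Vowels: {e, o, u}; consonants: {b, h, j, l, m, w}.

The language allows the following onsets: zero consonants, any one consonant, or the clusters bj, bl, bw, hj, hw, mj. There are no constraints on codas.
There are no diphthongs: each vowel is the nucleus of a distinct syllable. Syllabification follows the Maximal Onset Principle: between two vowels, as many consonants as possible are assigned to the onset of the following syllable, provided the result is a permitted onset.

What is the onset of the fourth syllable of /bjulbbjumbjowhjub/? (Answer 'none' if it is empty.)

The vowels are u, u, o, u — 4 nuclei, so 4 syllables.
V1 /u/ – V2 /u/: /lbbj/; trying suffixes from longest down, /bj/ is the first permitted one, so coda /lb/ | onset /bj/.
V2 /u/ – V3 /o/: /mbj/; trying suffixes from longest down, /bj/ is the first permitted one, so coda /m/ | onset /bj/.
V3 /o/ – V4 /u/: /whj/ — longest licit onset from the right is /hj/, leaving /w/ as coda.
Putting it together: bjulb.bjum.bjow.hjub.
Syllable 4 is /hjub/: onset /hj/, nucleus /u/, coda /b/.

hj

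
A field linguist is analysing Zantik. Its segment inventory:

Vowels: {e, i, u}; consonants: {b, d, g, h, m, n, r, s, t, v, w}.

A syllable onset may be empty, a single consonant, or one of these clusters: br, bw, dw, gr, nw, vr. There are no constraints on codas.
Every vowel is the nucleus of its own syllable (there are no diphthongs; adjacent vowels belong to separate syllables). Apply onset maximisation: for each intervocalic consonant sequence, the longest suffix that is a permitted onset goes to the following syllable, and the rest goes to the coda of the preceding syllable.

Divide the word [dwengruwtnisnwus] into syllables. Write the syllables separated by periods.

The vowels are e, u, i, u — 4 nuclei, so 4 syllables.
σ1/σ2 boundary: /ngr/ splits as /n/ + /gr/ (/gr/ is the longest suffix that is a licit onset).
σ2/σ3 boundary: cluster /wtn/ — the longest permitted-onset suffix is /n/; onset = /n/, preceding coda = /wt/.
σ3/σ4 boundary: cluster /snw/ — the longest permitted-onset suffix is /nw/; onset = /nw/, preceding coda = /s/.

dwen.gruwt.nis.nwus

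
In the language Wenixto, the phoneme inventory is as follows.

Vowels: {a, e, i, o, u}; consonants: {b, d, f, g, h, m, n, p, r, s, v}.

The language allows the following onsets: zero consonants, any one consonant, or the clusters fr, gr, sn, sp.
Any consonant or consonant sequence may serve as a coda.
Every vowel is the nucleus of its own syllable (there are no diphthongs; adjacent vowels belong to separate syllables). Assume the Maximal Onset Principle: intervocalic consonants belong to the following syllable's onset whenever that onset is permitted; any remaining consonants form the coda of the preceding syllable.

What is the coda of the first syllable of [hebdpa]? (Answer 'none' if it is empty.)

bd

The vowels are e, a — 2 nuclei, so 2 syllables.
V1 /e/ – V2 /a/: /bdp/ splits as /bd/ + /p/ (/p/ is the longest suffix that is a licit onset).
So the parse is hebd.pa.
Syllable 1 is /hebd/: onset /h/, nucleus /e/, coda /bd/.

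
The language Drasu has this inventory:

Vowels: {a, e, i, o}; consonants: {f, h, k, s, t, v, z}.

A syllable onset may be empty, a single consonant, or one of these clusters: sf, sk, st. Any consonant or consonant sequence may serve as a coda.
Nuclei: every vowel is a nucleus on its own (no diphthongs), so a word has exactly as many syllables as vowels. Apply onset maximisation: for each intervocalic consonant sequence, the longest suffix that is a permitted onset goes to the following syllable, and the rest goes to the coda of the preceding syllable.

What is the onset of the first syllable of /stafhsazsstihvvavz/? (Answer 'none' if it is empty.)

st

The vowels are a, a, i, a — 4 nuclei, so 4 syllables.
/a…a/ gap (V1→V2): /fhs/ — longest licit onset from the right is /s/, leaving /fh/ as coda.
/a…i/ gap (V2→V3): /zsst/ — longest licit onset from the right is /st/, leaving /zs/ as coda.
/i…a/ gap (V3→V4): /hvv/; trying suffixes from longest down, /v/ is the first permitted one, so coda /hv/ | onset /v/.
So the parse is stafh.sazs.stihv.vavz.
Syllable 1 is /stafh/: onset /st/, nucleus /a/, coda /fh/.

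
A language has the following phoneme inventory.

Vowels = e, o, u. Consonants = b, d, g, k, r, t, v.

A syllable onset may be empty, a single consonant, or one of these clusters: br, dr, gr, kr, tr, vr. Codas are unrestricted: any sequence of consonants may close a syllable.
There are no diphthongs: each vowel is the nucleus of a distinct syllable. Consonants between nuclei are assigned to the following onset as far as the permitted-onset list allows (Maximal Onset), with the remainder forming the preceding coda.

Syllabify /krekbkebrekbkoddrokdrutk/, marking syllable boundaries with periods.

Nuclei (vowels): e, e, e, o, o, u → 6 syllables.
Between /e/ (V1) and /e/ (V2): /kbk/ splits as /kb/ + /k/ (/k/ is the longest suffix that is a licit onset).
Between /e/ (V2) and /e/ (V3): /br/ is a licit onset in full, so it all attaches to the next syllable.
Between /e/ (V3) and /o/ (V4): /kbk/ splits as /kb/ + /k/ (/k/ is the longest suffix that is a licit onset).
Between /o/ (V4) and /o/ (V5): /ddr/ splits as /d/ + /dr/ (/dr/ is the longest suffix that is a licit onset).
Between /o/ (V5) and /u/ (V6): cluster /kdr/ — the longest permitted-onset suffix is /dr/; onset = /dr/, preceding coda = /k/.

krekb.ke.brekb.kod.drok.drutk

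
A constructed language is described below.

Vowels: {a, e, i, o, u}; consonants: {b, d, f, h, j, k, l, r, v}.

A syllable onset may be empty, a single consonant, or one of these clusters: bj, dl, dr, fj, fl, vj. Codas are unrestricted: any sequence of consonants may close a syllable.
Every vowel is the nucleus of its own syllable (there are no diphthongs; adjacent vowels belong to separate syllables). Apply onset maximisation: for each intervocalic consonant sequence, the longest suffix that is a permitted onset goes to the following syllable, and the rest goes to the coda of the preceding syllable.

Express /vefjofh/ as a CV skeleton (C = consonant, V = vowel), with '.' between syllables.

CV.CCVCC

The vowels are e, o — 2 nuclei, so 2 syllables.
V1 /e/ – V2 /o/: /fj/ is a licit onset in full, so it all attaches to the next syllable.
Result: ve.fjofh.
Mapping each syllable to C/V: /ve/ → CV, /fjofh/ → CCVCC.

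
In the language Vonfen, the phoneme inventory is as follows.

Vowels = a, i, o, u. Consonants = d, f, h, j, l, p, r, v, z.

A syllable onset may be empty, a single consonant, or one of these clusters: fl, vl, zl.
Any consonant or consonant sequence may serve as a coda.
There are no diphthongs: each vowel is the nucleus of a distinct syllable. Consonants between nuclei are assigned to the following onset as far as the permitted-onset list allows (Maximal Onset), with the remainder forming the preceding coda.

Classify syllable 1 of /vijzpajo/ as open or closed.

closed

Vowels present: i, a, o; each is a nucleus, giving 3 syllables.
V1 /i/ – V2 /a/: /jzp/; trying suffixes from longest down, /p/ is the first permitted one, so coda /jz/ | onset /p/.
V2 /a/ – V3 /o/: /j/ → onset of the next syllable (single consonants are always licit onsets).
So the parse is vijz.pa.jo.
Syllable 1 is /vijz/ with coda /jz/, so it is closed.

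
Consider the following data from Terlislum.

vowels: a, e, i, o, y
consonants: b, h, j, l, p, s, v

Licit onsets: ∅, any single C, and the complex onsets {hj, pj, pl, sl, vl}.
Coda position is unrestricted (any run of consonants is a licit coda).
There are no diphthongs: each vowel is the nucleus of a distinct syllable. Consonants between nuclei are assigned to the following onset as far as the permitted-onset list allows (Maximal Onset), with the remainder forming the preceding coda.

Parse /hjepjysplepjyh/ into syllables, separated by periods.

Vowels present: e, y, e, y; each is a nucleus, giving 4 syllables.
/e…y/ gap (V1→V2): cluster /pj/ — /pj/ is itself a permitted onset, so the whole cluster goes right; preceding coda = ∅.
/y…e/ gap (V2→V3): /spl/ — longest licit onset from the right is /pl/, leaving /s/ as coda.
/e…y/ gap (V3→V4): /pj/ — entire cluster is a permitted onset → onset /pj/, coda ∅.

hje.pjys.ple.pjyh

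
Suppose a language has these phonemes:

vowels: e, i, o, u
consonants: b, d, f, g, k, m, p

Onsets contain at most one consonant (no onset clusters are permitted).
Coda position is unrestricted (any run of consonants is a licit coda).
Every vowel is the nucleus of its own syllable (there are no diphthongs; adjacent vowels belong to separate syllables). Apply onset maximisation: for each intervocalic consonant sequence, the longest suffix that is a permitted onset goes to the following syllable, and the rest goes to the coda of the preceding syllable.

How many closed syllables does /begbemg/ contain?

2

Nuclei (vowels): e, e → 2 syllables.
/e…e/ gap (V1→V2): /gb/ — longest licit onset from the right is /b/, leaving /g/ as coda.
Putting it together: beg.bemg.
Classifying each syllable: /beg/ (closed), /bemg/ (closed).
Closed syllables: 2.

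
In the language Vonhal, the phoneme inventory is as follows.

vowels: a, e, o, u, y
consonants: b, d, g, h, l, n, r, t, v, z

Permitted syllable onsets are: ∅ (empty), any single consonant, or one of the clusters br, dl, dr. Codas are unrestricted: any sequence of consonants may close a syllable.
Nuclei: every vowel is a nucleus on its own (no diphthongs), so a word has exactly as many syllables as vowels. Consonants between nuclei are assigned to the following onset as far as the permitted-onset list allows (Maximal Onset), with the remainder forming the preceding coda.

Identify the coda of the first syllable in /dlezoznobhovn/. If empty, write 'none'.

none

The vowels are e, o, o, o — 4 nuclei, so 4 syllables.
/e…o/ gap (V1→V2): /z/ → onset of the next syllable (single consonants are always licit onsets).
/o…o/ gap (V2→V3): /zn/ splits as /z/ + /n/ (/n/ is the longest suffix that is a licit onset).
/o…o/ gap (V3→V4): cluster /bh/ — the longest permitted-onset suffix is /h/; onset = /h/, preceding coda = /b/.
Putting it together: dle.zoz.nob.hovn.
Syllable 1 is /dle/: onset /dl/, nucleus /e/, coda ∅.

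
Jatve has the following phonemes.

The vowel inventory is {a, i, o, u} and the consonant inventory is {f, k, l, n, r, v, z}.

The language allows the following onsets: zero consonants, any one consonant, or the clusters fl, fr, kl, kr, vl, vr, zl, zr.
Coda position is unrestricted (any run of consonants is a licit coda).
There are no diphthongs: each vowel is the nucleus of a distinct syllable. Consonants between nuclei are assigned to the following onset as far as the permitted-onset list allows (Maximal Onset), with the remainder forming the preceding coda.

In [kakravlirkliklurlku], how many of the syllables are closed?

2

Vowels present: a, a, i, i, u, u; each is a nucleus, giving 6 syllables.
/a…a/ gap (V1→V2): /kr/ — entire cluster is a permitted onset → onset /kr/, coda ∅.
/a…i/ gap (V2→V3): /vl/ is a licit onset in full, so it all attaches to the next syllable.
/i…i/ gap (V3→V4): /rkl/ — longest licit onset from the right is /kl/, leaving /r/ as coda.
/i…u/ gap (V4→V5): /kl/ — entire cluster is a permitted onset → onset /kl/, coda ∅.
/u…u/ gap (V5→V6): /rlk/; trying suffixes from longest down, /k/ is the first permitted one, so coda /rl/ | onset /k/.
So the parse is ka.kra.vlir.kli.klurl.ku.
Classifying each syllable: /ka/ (open), /kra/ (open), /vlir/ (closed), /kli/ (open), /klurl/ (closed), /ku/ (open).
Closed syllables: 2.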